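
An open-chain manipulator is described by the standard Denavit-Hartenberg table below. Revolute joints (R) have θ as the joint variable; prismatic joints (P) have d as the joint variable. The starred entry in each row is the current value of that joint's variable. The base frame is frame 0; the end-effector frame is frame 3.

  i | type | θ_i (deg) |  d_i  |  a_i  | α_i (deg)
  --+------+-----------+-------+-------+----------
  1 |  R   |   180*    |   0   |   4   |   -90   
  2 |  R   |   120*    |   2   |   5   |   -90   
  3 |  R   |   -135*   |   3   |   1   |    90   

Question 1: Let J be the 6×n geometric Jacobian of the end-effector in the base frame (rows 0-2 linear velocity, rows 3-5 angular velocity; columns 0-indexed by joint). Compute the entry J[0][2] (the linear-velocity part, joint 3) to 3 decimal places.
0.354

axis z_2 = (0.8660,-0.0000,0.5000); lever o_n−o_2 = (2.2445,-0.7071,2.1124)
cross product → J_v[:, 2] = (0.3536,-0.7071,-0.6124)
J_ω[:, 2] = z_2
entry J[0][2] = 0.3536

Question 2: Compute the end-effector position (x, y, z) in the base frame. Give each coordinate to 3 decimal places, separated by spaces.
after link 1: o_1 = (-4.0000, 0.0000, 0.0000)
after link 2: o_2 = (-1.5000, -2.0000, -4.3301)
after link 3: o_3 = (0.7445, -2.7071, -2.2178)

0.745 -2.707 -2.218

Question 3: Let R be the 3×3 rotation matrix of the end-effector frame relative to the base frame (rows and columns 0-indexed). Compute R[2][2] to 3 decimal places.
End-effector z-axis (col 2 of R) = (-0.3536,0.7071,0.6124)
R[2][2] = 0.6124

0.612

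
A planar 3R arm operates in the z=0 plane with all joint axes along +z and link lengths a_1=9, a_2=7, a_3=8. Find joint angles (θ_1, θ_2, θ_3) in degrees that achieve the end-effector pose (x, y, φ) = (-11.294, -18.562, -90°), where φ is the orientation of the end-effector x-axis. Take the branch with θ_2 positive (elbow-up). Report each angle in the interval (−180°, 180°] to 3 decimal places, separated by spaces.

wrist centre = target − a_3·(cos φ, sin φ) = (-11.2940, -10.5620)
cos θ_2 = (239.1103−9²−7²)/(2·9·7) = 0.8660; θ_2 = 30.0081° (elbow-up)
β = atan2(-10.5620,-11.2940) = -136.9182°; ψ = atan2(3.5009,15.0617) = 13.0852°
θ_1 = β − ψ = -150.0034°
θ_3 = φ − θ_1 − θ_2 = 29.9953° (wrapped to (-180°,180°])

-150.003 30.008 29.995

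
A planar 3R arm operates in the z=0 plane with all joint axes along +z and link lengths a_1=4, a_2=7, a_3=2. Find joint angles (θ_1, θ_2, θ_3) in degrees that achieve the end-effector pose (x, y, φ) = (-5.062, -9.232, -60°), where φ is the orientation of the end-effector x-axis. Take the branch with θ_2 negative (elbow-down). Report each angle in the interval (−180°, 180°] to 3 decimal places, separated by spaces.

wrist centre = target − a_3·(cos φ, sin φ) = (-6.0620, -7.4999)
cos θ_2 = (92.9971−4²−7²)/(2·4·7) = 0.4999; θ_2 = -60.0034° (elbow-down)
β = atan2(-7.4999,-6.0620) = -128.9476°; ψ = atan2(-6.0624,7.4996) = -38.9506°
θ_1 = β − ψ = -89.9970°
θ_3 = φ − θ_1 − θ_2 = 90.0005° (wrapped to (-180°,180°])

-89.997 -60.003 90.000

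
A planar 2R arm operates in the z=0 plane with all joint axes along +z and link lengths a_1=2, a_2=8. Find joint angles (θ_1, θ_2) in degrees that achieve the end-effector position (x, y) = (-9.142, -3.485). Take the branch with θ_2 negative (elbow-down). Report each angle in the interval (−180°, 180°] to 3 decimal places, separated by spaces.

cos θ_2 = (95.7214−2²−8²)/(2·2·8) = 0.8663; θ_2 = -29.9693° (elbow-down)
β = atan2(-3.4850,-9.1420) = -159.1328°; ψ = atan2(-3.9963,8.9303) = -24.1083°
θ_1 = β − ψ = -135.0245°

-135.025 -29.969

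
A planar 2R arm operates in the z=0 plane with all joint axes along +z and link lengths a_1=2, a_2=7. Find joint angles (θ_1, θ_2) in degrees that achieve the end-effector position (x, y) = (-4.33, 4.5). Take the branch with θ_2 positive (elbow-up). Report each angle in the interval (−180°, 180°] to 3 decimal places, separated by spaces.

29.996 120.003

cos θ_2 = (38.9989−2²−7²)/(2·2·7) = -0.5000; θ_2 = 120.0026° (elbow-up)
β = atan2(4.5000,-4.3300) = 133.8970°; ψ = atan2(6.0620,-1.5003) = 103.9007°
θ_1 = β − ψ = 29.9964°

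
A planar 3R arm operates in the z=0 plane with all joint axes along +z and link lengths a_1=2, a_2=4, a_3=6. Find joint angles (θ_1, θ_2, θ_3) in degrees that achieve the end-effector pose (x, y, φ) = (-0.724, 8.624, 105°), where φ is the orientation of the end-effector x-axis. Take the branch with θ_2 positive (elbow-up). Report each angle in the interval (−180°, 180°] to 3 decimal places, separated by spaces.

-32.653 134.995 2.658

wrist centre = target − a_3·(cos φ, sin φ) = (0.8289, 2.8284)
cos θ_2 = (8.6872−2²−4²)/(2·2·4) = -0.7070; θ_2 = 134.9954° (elbow-up)
β = atan2(2.8284,0.8289) = 73.6661°; ψ = atan2(2.8287,-0.8282) = 106.3195°
θ_1 = β − ψ = -32.6534°
θ_3 = φ − θ_1 − θ_2 = 2.6580° (wrapped to (-180°,180°])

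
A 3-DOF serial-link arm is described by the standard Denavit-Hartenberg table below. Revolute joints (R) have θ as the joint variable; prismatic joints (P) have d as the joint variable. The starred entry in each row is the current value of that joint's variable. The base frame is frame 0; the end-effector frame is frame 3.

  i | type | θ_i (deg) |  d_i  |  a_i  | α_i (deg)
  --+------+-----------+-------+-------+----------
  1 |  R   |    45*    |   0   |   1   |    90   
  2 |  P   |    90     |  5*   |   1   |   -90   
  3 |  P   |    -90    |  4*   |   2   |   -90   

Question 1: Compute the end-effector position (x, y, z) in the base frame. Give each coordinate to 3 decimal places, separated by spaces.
after link 1: o_1 = (0.7071, 0.7071, 0.0000)
after link 2: o_2 = (4.2426, -2.8284, 1.0000)
after link 3: o_3 = (2.8284, -7.0711, 1.0000)

2.828 -7.071 1.000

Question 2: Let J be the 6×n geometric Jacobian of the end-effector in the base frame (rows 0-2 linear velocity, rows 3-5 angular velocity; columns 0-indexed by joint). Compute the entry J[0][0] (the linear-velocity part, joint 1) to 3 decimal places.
7.071

axis z_0 = ẑ; lever o_n−o_0 = (2.8284,-7.0711,1.0000)
cross product → J_v[:, 0] = (7.0711,2.8284,-0.0000)
J_ω[:, 0] = z_0
entry J[0][0] = 7.0711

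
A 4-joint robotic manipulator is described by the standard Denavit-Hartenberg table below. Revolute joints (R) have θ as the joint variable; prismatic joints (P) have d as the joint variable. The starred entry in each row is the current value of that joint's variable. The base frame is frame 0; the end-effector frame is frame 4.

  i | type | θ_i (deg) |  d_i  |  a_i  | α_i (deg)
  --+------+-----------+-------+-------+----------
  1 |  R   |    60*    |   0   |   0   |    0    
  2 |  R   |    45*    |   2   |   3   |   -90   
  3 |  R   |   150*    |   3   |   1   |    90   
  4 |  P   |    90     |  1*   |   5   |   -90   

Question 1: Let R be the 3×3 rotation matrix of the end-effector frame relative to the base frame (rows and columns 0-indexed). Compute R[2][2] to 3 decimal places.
0.500

End-effector z-axis (col 2 of R) = (-0.2241,0.8365,0.5000)
R[2][2] = 0.5000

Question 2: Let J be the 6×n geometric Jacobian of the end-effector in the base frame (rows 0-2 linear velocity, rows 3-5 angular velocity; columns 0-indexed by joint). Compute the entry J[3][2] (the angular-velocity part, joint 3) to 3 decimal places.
axis z_2 = (-0.9659,-0.2588,0.0000); lever o_n−o_2 = (-7.6327,-2.4241,-1.3660)
cross product → J_v[:, 2] = (0.3536,-1.3195,0.3660)
J_ω[:, 2] = z_2
entry J[3][2] = -0.9659

-0.966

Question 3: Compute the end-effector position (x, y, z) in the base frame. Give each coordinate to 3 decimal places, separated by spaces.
after link 1: o_1 = (0.0000, 0.0000, 0.0000)
after link 2: o_2 = (-0.7765, 2.8978, 2.0000)
after link 3: o_3 = (-3.4501, 1.2848, 1.5000)
after link 4: o_4 = (-8.4091, 0.4737, 0.6340)

-8.409 0.474 0.634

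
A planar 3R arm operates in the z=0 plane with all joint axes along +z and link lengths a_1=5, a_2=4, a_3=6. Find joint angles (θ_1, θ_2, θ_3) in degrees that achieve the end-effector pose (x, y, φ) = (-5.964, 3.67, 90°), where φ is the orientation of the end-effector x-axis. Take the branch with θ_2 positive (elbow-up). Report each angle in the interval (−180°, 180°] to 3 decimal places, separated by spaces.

wrist centre = target − a_3·(cos φ, sin φ) = (-5.9640, -2.3300)
cos θ_2 = (40.9982−5²−4²)/(2·5·4) = -0.0000; θ_2 = 90.0026° (elbow-up)
β = atan2(-2.3300,-5.9640) = -158.6605°; ψ = atan2(4.0000,4.9998) = 38.6608°
θ_1 = β − ψ = -197.3214°
θ_3 = φ − θ_1 − θ_2 = -162.6812° (wrapped to (-180°,180°])

162.679 90.003 -162.681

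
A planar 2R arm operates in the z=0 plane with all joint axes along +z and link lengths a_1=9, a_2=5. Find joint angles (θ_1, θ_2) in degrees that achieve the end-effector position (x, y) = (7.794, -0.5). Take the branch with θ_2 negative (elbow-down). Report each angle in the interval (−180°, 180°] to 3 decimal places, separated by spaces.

30.000 -120.003

cos θ_2 = (60.9964−9²−5²)/(2·9·5) = -0.5000; θ_2 = -120.0026° (elbow-down)
β = atan2(-0.5000,7.7940) = -3.6706°; ψ = atan2(-4.3300,6.4998) = -33.6706°
θ_1 = β − ψ = 30.0000°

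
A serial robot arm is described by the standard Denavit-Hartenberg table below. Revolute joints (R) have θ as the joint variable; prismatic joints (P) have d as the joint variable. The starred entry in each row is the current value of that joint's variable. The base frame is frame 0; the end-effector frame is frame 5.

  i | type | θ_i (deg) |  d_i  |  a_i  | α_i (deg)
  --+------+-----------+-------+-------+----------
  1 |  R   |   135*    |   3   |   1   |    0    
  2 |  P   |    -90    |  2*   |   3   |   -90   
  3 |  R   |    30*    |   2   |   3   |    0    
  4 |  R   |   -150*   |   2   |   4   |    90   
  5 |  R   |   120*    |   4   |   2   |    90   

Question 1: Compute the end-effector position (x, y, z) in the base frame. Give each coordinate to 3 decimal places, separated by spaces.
-4.312 5.209 4.098

after link 1: o_1 = (-0.7071, 0.7071, 3.0000)
after link 2: o_2 = (1.4142, 2.8284, 5.0000)
after link 3: o_3 = (1.8371, 6.0798, 3.5000)
after link 4: o_4 = (-0.9913, 6.0798, 6.9641)
after link 5: o_5 = (-4.3120, 5.2086, 4.0981)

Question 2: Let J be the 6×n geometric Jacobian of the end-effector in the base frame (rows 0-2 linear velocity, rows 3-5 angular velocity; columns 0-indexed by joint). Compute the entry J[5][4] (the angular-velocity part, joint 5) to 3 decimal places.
-0.500

axis z_4 = (-0.6124,-0.6124,-0.5000); lever o_n−o_4 = (-3.3207,-0.8712,-2.8660)
cross product → J_v[:, 4] = (1.3195,-0.0947,-1.5000)
J_ω[:, 4] = z_4
entry J[5][4] = -0.5000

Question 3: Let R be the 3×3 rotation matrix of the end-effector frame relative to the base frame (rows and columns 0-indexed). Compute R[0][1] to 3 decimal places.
End-effector y-axis (col 1 of R) = (-0.6124,-0.6124,-0.5000)
R[0][1] = -0.6124

-0.612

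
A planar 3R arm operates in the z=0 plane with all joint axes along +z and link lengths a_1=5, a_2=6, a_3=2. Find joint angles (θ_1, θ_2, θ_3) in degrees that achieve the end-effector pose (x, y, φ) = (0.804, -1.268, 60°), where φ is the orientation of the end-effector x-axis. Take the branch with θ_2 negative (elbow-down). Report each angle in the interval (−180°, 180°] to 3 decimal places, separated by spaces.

wrist centre = target − a_3·(cos φ, sin φ) = (-0.1960, -3.0001)
cos θ_2 = (9.0387−5²−6²)/(2·5·6) = -0.8660; θ_2 = -149.9995° (elbow-down)
β = atan2(-3.0001,-0.1960) = -93.7379°; ψ = atan2(-3.0000,-0.1961) = -93.7404°
θ_1 = β − ψ = 0.0024°
θ_3 = φ − θ_1 − θ_2 = -150.0029° (wrapped to (-180°,180°])

0.002 -150.000 -150.003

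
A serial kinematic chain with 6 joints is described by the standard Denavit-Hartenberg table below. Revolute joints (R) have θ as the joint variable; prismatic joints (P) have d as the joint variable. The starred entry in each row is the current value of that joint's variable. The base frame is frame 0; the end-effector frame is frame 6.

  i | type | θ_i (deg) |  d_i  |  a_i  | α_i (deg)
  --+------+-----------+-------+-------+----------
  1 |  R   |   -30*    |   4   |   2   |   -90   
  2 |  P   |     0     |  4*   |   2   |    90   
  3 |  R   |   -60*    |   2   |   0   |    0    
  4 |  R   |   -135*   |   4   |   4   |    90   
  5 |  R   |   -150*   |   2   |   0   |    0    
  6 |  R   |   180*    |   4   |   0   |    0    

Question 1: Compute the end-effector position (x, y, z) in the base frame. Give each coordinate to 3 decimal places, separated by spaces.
6.878 8.535 10.000

after link 1: o_1 = (1.7321, -1.0000, 4.0000)
after link 2: o_2 = (5.4641, 1.4641, 4.0000)
after link 3: o_3 = (5.4641, 1.4641, 6.0000)
after link 4: o_4 = (2.6357, 4.2925, 10.0000)
after link 5: o_5 = (4.0499, 5.7067, 10.0000)
after link 6: o_6 = (6.8783, 8.5352, 10.0000)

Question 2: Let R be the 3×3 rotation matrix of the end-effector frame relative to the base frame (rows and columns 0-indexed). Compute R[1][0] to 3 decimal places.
0.612

End-effector x-axis (col 0 of R) = (-0.6124,0.6124,0.5000)
R[1][0] = 0.6124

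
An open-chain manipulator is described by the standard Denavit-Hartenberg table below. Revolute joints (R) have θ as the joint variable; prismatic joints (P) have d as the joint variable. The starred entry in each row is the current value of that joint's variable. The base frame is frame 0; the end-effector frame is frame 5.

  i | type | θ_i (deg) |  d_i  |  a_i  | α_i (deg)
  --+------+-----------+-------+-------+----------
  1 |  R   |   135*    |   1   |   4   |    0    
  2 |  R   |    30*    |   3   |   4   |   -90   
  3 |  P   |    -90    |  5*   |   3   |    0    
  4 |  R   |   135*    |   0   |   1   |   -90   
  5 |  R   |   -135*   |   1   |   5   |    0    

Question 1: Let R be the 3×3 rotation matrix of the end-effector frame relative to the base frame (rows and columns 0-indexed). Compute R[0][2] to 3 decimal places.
0.683

End-effector z-axis (col 2 of R) = (0.6830,-0.1830,-0.7071)
R[0][2] = 0.6830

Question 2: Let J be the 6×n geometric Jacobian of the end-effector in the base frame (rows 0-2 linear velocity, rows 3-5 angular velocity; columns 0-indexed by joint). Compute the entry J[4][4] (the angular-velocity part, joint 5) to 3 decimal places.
-0.183

axis z_4 = (0.6830,-0.1830,-0.7071); lever o_n−o_4 = (2.1828,-4.2451,1.7929)
cross product → J_v[:, 4] = (-3.3299,-2.7680,-2.5000)
J_ω[:, 4] = z_4
entry J[4][4] = -0.1830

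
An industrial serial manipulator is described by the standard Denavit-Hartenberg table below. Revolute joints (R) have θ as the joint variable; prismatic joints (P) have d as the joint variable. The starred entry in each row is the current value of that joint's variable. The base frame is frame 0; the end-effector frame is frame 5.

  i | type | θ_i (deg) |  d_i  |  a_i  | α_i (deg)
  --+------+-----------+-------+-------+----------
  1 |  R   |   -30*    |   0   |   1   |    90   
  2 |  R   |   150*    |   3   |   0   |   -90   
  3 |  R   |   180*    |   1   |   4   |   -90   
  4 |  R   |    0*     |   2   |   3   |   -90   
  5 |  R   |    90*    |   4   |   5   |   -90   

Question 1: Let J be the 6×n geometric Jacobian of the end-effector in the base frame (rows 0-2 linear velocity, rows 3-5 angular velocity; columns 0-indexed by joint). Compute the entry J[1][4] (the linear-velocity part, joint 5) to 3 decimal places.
2.165

axis z_4 = (0.4330,-0.2500,0.8660); lever o_n−o_4 = (4.2321,3.3301,3.4641)
cross product → J_v[:, 4] = (-3.7500,2.1651,2.5000)
J_ω[:, 4] = z_4
entry J[1][4] = 2.1651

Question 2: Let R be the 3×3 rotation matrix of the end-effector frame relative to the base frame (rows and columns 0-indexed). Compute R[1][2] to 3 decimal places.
End-effector z-axis (col 2 of R) = (-0.7500,0.4330,0.5000)
R[1][2] = 0.4330

0.433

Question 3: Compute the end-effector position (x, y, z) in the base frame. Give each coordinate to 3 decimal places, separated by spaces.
after link 1: o_1 = (0.8660, -0.5000, 0.0000)
after link 2: o_2 = (-0.6340, -3.0981, 0.0000)
after link 3: o_3 = (1.9330, -4.5801, -2.8660)
after link 4: o_4 = (3.1830, -7.6112, -4.3660)
after link 5: o_5 = (7.4151, -4.2811, -0.9019)

7.415 -4.281 -0.902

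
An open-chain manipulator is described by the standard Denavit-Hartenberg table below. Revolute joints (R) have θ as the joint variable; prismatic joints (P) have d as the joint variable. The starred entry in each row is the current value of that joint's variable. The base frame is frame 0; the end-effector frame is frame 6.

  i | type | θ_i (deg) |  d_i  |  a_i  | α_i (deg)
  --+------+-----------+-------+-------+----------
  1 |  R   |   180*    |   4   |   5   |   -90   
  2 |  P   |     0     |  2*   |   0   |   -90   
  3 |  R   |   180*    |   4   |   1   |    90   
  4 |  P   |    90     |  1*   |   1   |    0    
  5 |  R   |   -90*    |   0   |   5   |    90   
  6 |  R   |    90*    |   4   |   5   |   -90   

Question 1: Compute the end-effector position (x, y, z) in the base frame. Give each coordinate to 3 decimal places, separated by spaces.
1.000 4.000 3.000

after link 1: o_1 = (-5.0000, 0.0000, 4.0000)
after link 2: o_2 = (-5.0000, -2.0000, 4.0000)
after link 3: o_3 = (-4.0000, -2.0000, -0.0000)
after link 4: o_4 = (-4.0000, -1.0000, -1.0000)
after link 5: o_5 = (1.0000, -1.0000, -1.0000)
after link 6: o_6 = (1.0000, 4.0000, 3.0000)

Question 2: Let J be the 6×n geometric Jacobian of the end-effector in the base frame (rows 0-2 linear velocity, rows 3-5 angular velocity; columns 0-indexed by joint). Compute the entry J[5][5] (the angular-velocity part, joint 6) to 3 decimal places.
axis z_5 = (0.0000,0.0000,1.0000); lever o_n−o_5 = (0.0000,5.0000,4.0000)
cross product → J_v[:, 5] = (-5.0000,0.0000,0.0000)
J_ω[:, 5] = z_5
entry J[5][5] = 1.0000

1.000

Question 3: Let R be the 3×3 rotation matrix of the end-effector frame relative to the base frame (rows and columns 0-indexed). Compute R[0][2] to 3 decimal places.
End-effector z-axis (col 2 of R) = (-1.0000,0.0000,0.0000)
R[0][2] = -1.0000

-1.000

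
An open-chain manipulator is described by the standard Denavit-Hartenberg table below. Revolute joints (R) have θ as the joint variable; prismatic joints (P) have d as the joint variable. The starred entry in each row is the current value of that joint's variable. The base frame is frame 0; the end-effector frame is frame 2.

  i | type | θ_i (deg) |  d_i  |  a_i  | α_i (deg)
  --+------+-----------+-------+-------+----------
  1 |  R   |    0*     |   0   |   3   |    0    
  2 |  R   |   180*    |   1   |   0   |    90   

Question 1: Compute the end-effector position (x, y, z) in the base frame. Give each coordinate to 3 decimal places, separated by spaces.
after link 1: o_1 = (3.0000, 0.0000, 0.0000)
after link 2: o_2 = (3.0000, 0.0000, 1.0000)

3.000 0.000 1.000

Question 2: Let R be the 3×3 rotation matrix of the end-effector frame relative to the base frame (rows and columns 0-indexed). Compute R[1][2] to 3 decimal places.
1.000

End-effector z-axis (col 2 of R) = (0.0000,1.0000,0.0000)
R[1][2] = 1.0000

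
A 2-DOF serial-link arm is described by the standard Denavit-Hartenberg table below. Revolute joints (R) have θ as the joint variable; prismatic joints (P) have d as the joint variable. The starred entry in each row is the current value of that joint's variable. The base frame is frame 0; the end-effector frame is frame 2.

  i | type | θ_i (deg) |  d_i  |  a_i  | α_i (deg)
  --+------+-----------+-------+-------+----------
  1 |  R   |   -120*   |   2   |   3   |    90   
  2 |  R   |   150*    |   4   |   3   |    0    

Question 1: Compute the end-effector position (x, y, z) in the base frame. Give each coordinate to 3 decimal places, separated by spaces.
after link 1: o_1 = (-1.5000, -2.5981, 2.0000)
after link 2: o_2 = (-3.6651, 1.6519, 3.5000)

-3.665 1.652 3.500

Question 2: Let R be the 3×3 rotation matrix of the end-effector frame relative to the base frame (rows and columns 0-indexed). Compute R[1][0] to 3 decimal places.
0.750

End-effector x-axis (col 0 of R) = (0.4330,0.7500,0.5000)
R[1][0] = 0.7500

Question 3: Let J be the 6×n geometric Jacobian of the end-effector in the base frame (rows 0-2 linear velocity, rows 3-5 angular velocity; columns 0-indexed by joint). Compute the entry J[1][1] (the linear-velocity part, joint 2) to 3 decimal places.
1.299

axis z_1 = (-0.8660,0.5000,0.0000); lever o_n−o_1 = (-2.1651,4.2500,1.5000)
cross product → J_v[:, 1] = (0.7500,1.2990,-2.5981)
J_ω[:, 1] = z_1
entry J[1][1] = 1.2990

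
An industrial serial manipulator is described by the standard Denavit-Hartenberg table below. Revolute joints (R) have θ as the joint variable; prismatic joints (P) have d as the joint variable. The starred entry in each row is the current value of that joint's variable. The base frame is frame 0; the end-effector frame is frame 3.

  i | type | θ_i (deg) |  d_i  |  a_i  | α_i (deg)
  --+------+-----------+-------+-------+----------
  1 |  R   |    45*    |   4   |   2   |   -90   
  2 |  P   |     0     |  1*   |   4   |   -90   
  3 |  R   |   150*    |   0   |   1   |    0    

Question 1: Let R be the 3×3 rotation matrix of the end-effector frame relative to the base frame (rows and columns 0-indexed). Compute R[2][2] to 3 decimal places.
-1.000

End-effector z-axis (col 2 of R) = (-0.0000,0.0000,-1.0000)
R[2][2] = -1.0000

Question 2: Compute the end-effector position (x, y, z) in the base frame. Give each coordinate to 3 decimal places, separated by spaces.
after link 1: o_1 = (1.4142, 1.4142, 4.0000)
after link 2: o_2 = (3.5355, 4.9497, 4.0000)
after link 3: o_3 = (3.2767, 3.9838, 4.0000)

3.277 3.984 4.000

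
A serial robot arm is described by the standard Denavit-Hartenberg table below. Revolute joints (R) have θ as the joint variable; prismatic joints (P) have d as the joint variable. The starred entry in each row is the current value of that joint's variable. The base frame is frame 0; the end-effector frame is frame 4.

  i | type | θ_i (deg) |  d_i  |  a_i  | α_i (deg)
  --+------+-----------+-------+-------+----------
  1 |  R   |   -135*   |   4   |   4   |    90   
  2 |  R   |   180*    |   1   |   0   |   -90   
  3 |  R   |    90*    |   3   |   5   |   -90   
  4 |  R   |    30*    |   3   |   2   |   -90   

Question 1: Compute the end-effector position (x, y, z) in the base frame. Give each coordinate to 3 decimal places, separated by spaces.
after link 1: o_1 = (-2.8284, -2.8284, 4.0000)
after link 2: o_2 = (-3.5355, -2.1213, 4.0000)
after link 3: o_3 = (0.0000, -5.6569, 1.0000)
after link 4: o_4 = (-0.8966, -9.0029, 2.0000)

-0.897 -9.003 2.000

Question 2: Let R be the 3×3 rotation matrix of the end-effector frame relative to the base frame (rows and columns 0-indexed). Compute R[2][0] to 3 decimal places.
End-effector x-axis (col 0 of R) = (0.6124,-0.6124,0.5000)
R[2][0] = 0.5000

0.500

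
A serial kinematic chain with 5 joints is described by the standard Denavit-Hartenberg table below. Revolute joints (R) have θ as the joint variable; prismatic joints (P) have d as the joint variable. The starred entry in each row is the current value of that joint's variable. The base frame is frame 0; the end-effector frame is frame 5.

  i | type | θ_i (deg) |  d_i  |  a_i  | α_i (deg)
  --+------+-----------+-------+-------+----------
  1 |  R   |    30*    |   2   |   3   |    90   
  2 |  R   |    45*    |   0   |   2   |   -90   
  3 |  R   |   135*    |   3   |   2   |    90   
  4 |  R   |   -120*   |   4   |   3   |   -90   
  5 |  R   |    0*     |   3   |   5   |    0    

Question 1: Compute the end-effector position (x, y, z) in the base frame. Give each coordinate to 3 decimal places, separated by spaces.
6.994 7.792 1.277

after link 1: o_1 = (2.5981, 1.5000, 2.0000)
after link 2: o_2 = (3.8228, 2.2071, 3.4142)
after link 3: o_3 = (0.4126, 1.8712, 4.5355)
after link 4: o_4 = (3.5012, 5.6957, 5.4484)
after link 5: o_5 = (6.9943, 7.7925, 1.2769)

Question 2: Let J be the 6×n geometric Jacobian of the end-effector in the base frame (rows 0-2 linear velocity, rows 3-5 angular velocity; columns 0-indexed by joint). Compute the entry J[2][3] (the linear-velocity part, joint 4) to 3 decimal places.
-5.205

axis z_3 = (0.0795,0.8624,0.5000); lever o_n−o_3 = (6.5817,5.9213,-3.2587)
cross product → J_v[:, 3] = (-5.7708,3.5498,-5.2054)
J_ω[:, 3] = z_3
entry J[2][3] = -5.2054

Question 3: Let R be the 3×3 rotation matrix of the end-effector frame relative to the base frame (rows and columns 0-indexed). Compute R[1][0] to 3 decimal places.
End-effector x-axis (col 0 of R) = (0.9236,0.1250,-0.3624)
R[1][0] = 0.1250

0.125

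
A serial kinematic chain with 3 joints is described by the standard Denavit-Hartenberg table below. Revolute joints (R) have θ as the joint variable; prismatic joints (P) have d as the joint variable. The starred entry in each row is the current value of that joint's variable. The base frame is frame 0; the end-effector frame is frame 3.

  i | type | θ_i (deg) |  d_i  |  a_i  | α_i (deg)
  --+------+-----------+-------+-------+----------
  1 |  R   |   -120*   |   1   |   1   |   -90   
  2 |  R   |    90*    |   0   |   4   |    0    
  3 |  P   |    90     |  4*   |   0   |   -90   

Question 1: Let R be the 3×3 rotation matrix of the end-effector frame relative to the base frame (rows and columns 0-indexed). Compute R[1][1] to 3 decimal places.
End-effector y-axis (col 1 of R) = (-0.8660,0.5000,-0.0000)
R[1][1] = 0.5000

0.500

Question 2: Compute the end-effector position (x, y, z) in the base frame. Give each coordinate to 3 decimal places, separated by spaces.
after link 1: o_1 = (-0.5000, -0.8660, 1.0000)
after link 2: o_2 = (-0.5000, -0.8660, -3.0000)
after link 3: o_3 = (2.9641, -2.8660, -3.0000)

2.964 -2.866 -3.000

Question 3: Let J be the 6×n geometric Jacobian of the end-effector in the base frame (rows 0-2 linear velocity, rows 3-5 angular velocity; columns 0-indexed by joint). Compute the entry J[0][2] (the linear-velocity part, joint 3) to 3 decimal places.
0.866

prismatic axis z_2 = (0.8660,-0.5000,0.0000)
J_v[:, 2] = z_2; J_ω[:, 2] = (0,0,0)
entry J[0][2] = 0.8660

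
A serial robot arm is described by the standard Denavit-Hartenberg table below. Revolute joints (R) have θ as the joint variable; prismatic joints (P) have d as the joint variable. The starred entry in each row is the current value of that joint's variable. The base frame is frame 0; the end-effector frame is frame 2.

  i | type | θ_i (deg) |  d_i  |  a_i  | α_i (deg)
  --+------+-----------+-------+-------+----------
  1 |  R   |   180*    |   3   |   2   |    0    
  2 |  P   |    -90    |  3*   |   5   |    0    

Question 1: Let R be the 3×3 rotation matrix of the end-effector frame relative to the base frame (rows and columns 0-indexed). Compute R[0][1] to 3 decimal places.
-1.000

End-effector y-axis (col 1 of R) = (-1.0000,0.0000,0.0000)
R[0][1] = -1.0000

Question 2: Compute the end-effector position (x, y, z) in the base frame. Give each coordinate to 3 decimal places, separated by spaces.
after link 1: o_1 = (-2.0000, 0.0000, 3.0000)
after link 2: o_2 = (-2.0000, 5.0000, 6.0000)

-2.000 5.000 6.000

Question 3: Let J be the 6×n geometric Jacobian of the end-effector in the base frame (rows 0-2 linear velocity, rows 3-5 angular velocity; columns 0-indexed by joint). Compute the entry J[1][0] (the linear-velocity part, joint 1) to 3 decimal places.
axis z_0 = ẑ; lever o_n−o_0 = (-2.0000,5.0000,6.0000)
cross product → J_v[:, 0] = (-5.0000,-2.0000,0.0000)
J_ω[:, 0] = z_0
entry J[1][0] = -2.0000

-2.000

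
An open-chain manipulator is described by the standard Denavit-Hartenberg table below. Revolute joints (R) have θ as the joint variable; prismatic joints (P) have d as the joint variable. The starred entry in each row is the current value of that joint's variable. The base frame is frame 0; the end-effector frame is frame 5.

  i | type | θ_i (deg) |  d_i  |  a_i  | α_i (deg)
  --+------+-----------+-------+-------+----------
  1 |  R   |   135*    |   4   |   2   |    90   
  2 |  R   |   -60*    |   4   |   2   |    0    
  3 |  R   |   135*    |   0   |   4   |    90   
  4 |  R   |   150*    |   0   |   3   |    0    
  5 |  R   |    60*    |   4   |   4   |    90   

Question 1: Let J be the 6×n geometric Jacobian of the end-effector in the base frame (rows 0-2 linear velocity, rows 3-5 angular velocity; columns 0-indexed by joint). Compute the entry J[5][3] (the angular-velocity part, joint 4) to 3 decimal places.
-0.259

axis z_3 = (-0.6830,0.6830,-0.2588); lever o_n−o_3 = (-1.9761,1.2690,-6.8909)
cross product → J_v[:, 3] = (-4.3781,-4.1951,0.4830)
J_ω[:, 3] = z_3
entry J[5][3] = -0.2588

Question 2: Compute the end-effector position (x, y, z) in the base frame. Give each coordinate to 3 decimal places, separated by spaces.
after link 1: o_1 = (-1.4142, 1.4142, 4.0000)
after link 2: o_2 = (0.7071, 4.9497, 2.2679)
after link 3: o_3 = (-0.0249, 5.6818, 6.1317)
after link 4: o_4 = (1.5112, 6.2670, 3.6221)
after link 5: o_5 = (-2.0011, 6.9508, -0.7592)

-2.001 6.951 -0.759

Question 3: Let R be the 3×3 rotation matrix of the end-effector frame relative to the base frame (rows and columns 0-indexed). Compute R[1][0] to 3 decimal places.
-0.512

End-effector x-axis (col 0 of R) = (-0.1951,-0.5120,-0.8365)
R[1][0] = -0.5120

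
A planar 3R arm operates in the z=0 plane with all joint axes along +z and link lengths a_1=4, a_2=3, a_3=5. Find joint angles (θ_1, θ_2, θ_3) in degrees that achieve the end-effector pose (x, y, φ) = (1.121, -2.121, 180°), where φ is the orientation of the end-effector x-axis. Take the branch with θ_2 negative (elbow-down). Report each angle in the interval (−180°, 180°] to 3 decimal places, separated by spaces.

wrist centre = target − a_3·(cos φ, sin φ) = (6.1210, -2.1210)
cos θ_2 = (41.9653−4²−3²)/(2·4·3) = 0.7069; θ_2 = -45.0178° (elbow-down)
β = atan2(-2.1210,6.1210) = -19.1118°; ψ = atan2(-2.1220,6.1207) = -19.1210°
θ_1 = β − ψ = 0.0092°
θ_3 = φ − θ_1 − θ_2 = -134.9913° (wrapped to (-180°,180°])

0.009 -45.018 -134.991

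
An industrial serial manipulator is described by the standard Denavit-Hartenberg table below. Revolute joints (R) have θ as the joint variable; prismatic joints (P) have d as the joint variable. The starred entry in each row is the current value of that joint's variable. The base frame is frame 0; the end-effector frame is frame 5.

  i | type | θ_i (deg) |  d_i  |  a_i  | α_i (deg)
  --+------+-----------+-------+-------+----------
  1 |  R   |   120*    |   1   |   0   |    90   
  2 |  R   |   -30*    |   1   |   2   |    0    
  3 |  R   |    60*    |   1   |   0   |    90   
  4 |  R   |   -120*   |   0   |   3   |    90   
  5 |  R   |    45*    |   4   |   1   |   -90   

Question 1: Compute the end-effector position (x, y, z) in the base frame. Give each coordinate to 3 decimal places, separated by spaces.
1.944 -1.787 -3.271

after link 1: o_1 = (0.0000, 0.0000, 1.0000)
after link 2: o_2 = (0.0000, 2.0000, 0.0000)
after link 3: o_3 = (0.8660, 2.5000, 0.0000)
after link 4: o_4 = (-0.7345, 0.0760, -0.7500)
after link 5: o_5 = (1.9436, -1.7873, -3.2712)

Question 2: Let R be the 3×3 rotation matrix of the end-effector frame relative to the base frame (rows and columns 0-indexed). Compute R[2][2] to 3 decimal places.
-0.436

End-effector z-axis (col 2 of R) = (0.2005,0.8775,-0.4356)
R[2][2] = -0.4356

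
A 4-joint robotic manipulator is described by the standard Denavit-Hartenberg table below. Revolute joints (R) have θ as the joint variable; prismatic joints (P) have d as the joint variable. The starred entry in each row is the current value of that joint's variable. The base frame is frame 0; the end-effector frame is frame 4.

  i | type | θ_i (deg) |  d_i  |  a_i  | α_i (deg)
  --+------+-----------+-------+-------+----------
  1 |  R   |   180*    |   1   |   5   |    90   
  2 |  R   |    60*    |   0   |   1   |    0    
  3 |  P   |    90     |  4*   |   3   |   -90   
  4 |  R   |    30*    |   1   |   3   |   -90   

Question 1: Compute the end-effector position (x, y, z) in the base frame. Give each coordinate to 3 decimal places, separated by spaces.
after link 1: o_1 = (-5.0000, 0.0000, 1.0000)
after link 2: o_2 = (-5.5000, 0.0000, 1.8660)
after link 3: o_3 = (-2.9019, 4.0000, 3.3660)
after link 4: o_4 = (-0.1519, 2.5000, 3.7990)

-0.152 2.500 3.799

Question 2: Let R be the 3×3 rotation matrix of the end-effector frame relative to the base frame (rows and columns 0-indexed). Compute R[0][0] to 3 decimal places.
End-effector x-axis (col 0 of R) = (0.7500,-0.5000,0.4330)
R[0][0] = 0.7500

0.750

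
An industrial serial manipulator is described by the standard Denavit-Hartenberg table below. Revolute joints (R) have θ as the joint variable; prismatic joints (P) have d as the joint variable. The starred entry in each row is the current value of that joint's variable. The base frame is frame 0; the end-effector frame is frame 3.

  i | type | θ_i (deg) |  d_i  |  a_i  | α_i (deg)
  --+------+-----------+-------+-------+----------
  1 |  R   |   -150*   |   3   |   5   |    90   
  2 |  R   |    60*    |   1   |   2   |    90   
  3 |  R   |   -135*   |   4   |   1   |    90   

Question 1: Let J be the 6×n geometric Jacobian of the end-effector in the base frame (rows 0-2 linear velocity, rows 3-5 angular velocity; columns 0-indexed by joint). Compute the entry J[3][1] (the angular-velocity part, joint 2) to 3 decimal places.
axis z_1 = (-0.5000,0.8660,0.0000); lever o_n−o_1 = (-3.7063,-1.8016,-0.8803)
cross product → J_v[:, 1] = (-0.7624,-0.4402,4.1105)
J_ω[:, 1] = z_1
entry J[3][1] = -0.5000

-0.500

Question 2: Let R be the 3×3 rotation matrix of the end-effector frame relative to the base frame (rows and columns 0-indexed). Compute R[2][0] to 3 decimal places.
-0.612

End-effector x-axis (col 0 of R) = (0.6597,-0.4356,-0.6124)
R[2][0] = -0.6124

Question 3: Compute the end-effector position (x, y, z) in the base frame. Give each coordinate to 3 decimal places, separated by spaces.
after link 1: o_1 = (-4.3301, -2.5000, 3.0000)
after link 2: o_2 = (-5.6962, -2.1340, 4.7321)
after link 3: o_3 = (-8.0364, -4.3016, 2.1197)

-8.036 -4.302 2.120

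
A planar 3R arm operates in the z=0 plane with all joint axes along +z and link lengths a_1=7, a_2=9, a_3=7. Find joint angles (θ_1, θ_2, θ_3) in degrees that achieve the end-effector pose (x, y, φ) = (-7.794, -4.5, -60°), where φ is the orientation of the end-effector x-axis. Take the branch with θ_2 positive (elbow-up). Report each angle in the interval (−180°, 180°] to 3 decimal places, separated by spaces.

119.998 90.002 89.999

wrist centre = target − a_3·(cos φ, sin φ) = (-11.2940, 1.5622)
cos θ_2 = (129.9948−7²−9²)/(2·7·9) = -0.0000; θ_2 = 90.0023° (elbow-up)
β = atan2(1.5622,-11.2940) = 172.1249°; ψ = atan2(9.0000,6.9996) = 52.1265°
θ_1 = β − ψ = 119.9984°
θ_3 = φ − θ_1 − θ_2 = 89.9993° (wrapped to (-180°,180°])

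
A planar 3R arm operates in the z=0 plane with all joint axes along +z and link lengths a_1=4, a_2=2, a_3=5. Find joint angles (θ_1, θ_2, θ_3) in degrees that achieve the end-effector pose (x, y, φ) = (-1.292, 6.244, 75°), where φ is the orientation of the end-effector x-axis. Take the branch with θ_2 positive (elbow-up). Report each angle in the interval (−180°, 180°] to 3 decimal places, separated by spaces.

wrist centre = target − a_3·(cos φ, sin φ) = (-2.5861, 1.4144)
cos θ_2 = (8.6883−4²−2²)/(2·4·2) = -0.7070; θ_2 = 134.9897° (elbow-up)
β = atan2(1.4144,-2.5861) = 151.3251°; ψ = atan2(1.4145,2.5860) = 28.6770°
θ_1 = β − ψ = 122.6481°
θ_3 = φ − θ_1 − θ_2 = 177.3622° (wrapped to (-180°,180°])

122.648 134.990 177.362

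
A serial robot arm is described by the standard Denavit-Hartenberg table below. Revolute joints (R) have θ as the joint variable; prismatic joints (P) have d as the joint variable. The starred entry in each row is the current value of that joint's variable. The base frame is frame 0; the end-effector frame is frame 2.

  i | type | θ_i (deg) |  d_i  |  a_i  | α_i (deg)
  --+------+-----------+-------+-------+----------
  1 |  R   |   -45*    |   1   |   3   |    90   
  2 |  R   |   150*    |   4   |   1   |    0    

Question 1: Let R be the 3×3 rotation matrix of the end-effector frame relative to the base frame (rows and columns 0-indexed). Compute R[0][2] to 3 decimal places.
End-effector z-axis (col 2 of R) = (-0.7071,-0.7071,0.0000)
R[0][2] = -0.7071

-0.707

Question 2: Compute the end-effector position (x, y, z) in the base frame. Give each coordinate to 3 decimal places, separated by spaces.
-1.319 -4.337 1.500

after link 1: o_1 = (2.1213, -2.1213, 1.0000)
after link 2: o_2 = (-1.3195, -4.3374, 1.5000)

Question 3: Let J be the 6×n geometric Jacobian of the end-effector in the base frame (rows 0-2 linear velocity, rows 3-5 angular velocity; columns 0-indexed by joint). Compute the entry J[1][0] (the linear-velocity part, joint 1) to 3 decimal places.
axis z_0 = ẑ; lever o_n−o_0 = (-1.3195,-4.3374,1.5000)
cross product → J_v[:, 0] = (4.3374,-1.3195,0.0000)
J_ω[:, 0] = z_0
entry J[1][0] = -1.3195

-1.319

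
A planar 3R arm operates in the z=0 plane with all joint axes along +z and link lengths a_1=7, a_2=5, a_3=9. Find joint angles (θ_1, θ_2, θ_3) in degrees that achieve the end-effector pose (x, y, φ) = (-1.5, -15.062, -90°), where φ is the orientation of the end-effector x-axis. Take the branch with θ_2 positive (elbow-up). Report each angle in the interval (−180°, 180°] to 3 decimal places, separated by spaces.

wrist centre = target − a_3·(cos φ, sin φ) = (-1.5000, -6.0620)
cos θ_2 = (38.9978−7²−5²)/(2·7·5) = -0.5000; θ_2 = 120.0020° (elbow-up)
β = atan2(-6.0620,-1.5000) = -103.8983°; ψ = atan2(4.3300,4.4998) = 43.8983°
θ_1 = β − ψ = -147.7966°
θ_3 = φ − θ_1 − θ_2 = -62.2055° (wrapped to (-180°,180°])

-147.797 120.002 -62.205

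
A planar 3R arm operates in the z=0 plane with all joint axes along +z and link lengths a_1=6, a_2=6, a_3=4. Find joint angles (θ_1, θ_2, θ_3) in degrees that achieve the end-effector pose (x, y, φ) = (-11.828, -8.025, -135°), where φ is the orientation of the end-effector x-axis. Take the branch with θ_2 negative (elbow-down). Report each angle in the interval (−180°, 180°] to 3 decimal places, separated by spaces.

-119.995 -60.003 44.998

wrist centre = target − a_3·(cos φ, sin φ) = (-8.9996, -5.1966)
cos θ_2 = (107.9967−6²−6²)/(2·6·6) = 0.5000; θ_2 = -60.0030° (elbow-down)
β = atan2(-5.1966,-8.9996) = -149.9968°; ψ = atan2(-5.1963,8.9997) = -30.0015°
θ_1 = β − ψ = -119.9953°
θ_3 = φ − θ_1 − θ_2 = 44.9983° (wrapped to (-180°,180°])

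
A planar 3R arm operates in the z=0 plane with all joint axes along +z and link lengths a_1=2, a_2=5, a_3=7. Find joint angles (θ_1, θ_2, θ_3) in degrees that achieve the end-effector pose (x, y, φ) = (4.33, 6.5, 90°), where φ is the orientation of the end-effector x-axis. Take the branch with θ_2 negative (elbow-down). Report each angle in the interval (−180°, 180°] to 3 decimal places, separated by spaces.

90.004 -120.004 120.000

wrist centre = target − a_3·(cos φ, sin φ) = (4.3300, -0.5000)
cos θ_2 = (18.9989−2²−5²)/(2·2·5) = -0.5001; θ_2 = -120.0036° (elbow-down)
β = atan2(-0.5000,4.3300) = -6.5870°; ψ = atan2(-4.3300,-0.5003) = -96.5906°
θ_1 = β − ψ = 90.0036°
θ_3 = φ − θ_1 − θ_2 = 120.0000° (wrapped to (-180°,180°])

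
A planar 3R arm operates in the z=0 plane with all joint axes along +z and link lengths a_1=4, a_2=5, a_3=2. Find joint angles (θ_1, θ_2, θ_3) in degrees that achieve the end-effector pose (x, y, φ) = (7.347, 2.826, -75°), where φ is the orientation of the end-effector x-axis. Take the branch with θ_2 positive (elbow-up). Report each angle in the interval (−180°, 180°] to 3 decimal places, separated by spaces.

wrist centre = target − a_3·(cos φ, sin φ) = (6.8294, 4.7579)
cos θ_2 = (69.2773−4²−5²)/(2·4·5) = 0.7069; θ_2 = 45.0140° (elbow-up)
β = atan2(4.7579,6.8294) = 34.8640°; ψ = atan2(3.5364,7.5347) = 25.1430°
θ_1 = β − ψ = 9.7210°
θ_3 = φ − θ_1 − θ_2 = -129.7350° (wrapped to (-180°,180°])

9.721 45.014 -129.735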